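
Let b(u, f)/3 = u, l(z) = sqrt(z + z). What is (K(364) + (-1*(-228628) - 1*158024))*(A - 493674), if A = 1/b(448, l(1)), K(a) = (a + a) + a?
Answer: -2973133888255/84 ≈ -3.5394e+10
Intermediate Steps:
l(z) = sqrt(2)*sqrt(z) (l(z) = sqrt(2*z) = sqrt(2)*sqrt(z))
b(u, f) = 3*u
K(a) = 3*a (K(a) = 2*a + a = 3*a)
A = 1/1344 (A = 1/(3*448) = 1/1344 ≈ 0.00074405)
(K(364) + (-1*(-228628) - 1*158024))*(A - 493674) = (3*364 + (-1*(-228628) - 1*158024))*(1/1344 - 493674) = (1092 + (228628 - 158024))*(-663497855/1344) = (1092 + 70604)*(-663497855/1344) = 71696*(-663497855/1344) = -2973133888255/84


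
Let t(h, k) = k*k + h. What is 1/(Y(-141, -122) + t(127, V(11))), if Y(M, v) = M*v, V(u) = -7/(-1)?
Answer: 1/17378 ≈ 5.7544e-5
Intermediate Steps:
V(u) = 7 (V(u) = -7*(-1) = 7)
t(h, k) = h + k**2 (t(h, k) = k**2 + h = h + k**2)
1/(Y(-141, -122) + t(127, V(11))) = 1/(-141*(-122) + (127 + 7**2)) = 1/(17202 + (127 + 49)) = 1/(17202 + 176) = 1/17378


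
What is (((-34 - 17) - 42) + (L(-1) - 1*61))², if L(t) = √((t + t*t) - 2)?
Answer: (154 - I*√2)² ≈ 23714.0 - 435.6*I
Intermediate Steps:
L(t) = √(-2 + t + t²) (L(t) = √((t + t²) - 2) = √(-2 + t + t²))
(((-34 - 17) - 42) + (L(-1) - 1*61))² = (((-34 - 17) - 42) + (√(-2 - 1 + (-1)²) - 1*61))² = ((-51 - 42) + (√(-2 - 1 + 1) - 61))² = (-93 + (√(-2) - 61))² = (-93 + (I*√2 - 61))² = (-93 + (-61 + I*√2))² = (-154 + I*√2)²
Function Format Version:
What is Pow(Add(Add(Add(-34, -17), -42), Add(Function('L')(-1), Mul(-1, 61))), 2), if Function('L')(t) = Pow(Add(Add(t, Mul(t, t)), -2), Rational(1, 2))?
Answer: Pow(Add(154, Mul(-1, I, Pow(2, Rational(1, 2)))), 2) ≈ Add(23714., Mul(-435.6, I))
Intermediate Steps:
Function('L')(t) = Pow(Add(-2, t, Pow(t, 2)), Rational(1, 2)) (Function('L')(t) = Pow(Add(Add(t, Pow(t, 2)), -2), Rational(1, 2)) = Pow(Add(-2, t, Pow(t, 2)), Rational(1, 2)))
Pow(Add(Add(Add(-34, -17), -42), Add(Function('L')(-1), Mul(-1, 61))), 2) = Pow(Add(Add(Add(-34, -17), -42), Add(Pow(Add(-2, -1, Pow(-1, 2)), Rational(1, 2)), Mul(-1, 61))), 2) = Pow(Add(Add(-51, -42), Add(Pow(Add(-2, -1, 1), Rational(1, 2)), -61)), 2) = Pow(Add(-93, Add(Pow(-2, Rational(1, 2)), -61)), 2) = Pow(Add(-93, Add(Mul(I, Pow(2, Rational(1, 2))), -61)), 2) = Pow(Add(-93, Add(-61, Mul(I, Pow(2, Rational(1, 2))))), 2) = Pow(Add(-154, Mul(I, Pow(2, Rational(1, 2)))), 2)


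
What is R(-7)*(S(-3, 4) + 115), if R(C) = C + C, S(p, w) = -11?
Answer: -1456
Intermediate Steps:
R(C) = 2*C
R(-7)*(S(-3, 4) + 115) = (2*(-7))*(-11 + 115) = -14*104 = -1456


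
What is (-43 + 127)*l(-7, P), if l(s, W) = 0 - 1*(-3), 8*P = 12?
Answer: 252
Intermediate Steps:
P = 3/2 (P = (⅛)*12 = 3/2 ≈ 1.5000)
l(s, W) = 3 (l(s, W) = 0 + 3 = 3)
(-43 + 127)*l(-7, P) = (-43 + 127)*3 = 84*3 = 252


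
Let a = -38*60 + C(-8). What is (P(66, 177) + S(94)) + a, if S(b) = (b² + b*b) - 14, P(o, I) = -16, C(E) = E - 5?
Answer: 15349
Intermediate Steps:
C(E) = -5 + E
a = -2293 (a = -38*60 + (-5 - 8) = -2280 - 13 = -2293)
S(b) = -14 + 2*b² (S(b) = (b² + b²) - 14 = 2*b² - 14 = -14 + 2*b²)
(P(66, 177) + S(94)) + a = (-16 + (-14 + 2*94²)) - 2293 = (-16 + (-14 + 2*8836)) - 2293 = (-16 + (-14 + 17672)) - 2293 = (-16 + 17658) - 2293 = 17642 - 2293 = 15349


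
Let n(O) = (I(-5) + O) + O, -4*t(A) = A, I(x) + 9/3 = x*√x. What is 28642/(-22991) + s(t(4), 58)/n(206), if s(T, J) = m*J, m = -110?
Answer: -32394008936/1924415673 - 15950*I*√5/83703 ≈ -16.833 - 0.42609*I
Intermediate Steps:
I(x) = -3 + x^(3/2) (I(x) = -3 + x*√x = -3 + x^(3/2))
t(A) = -A/4
s(T, J) = -110*J
n(O) = -3 + 2*O - 5*I*√5 (n(O) = ((-3 + (-5)^(3/2)) + O) + O = ((-3 - 5*I*√5) + O) + O = (-3 + O - 5*I*√5) + O = -3 + 2*O - 5*I*√5)
28642/(-22991) + s(t(4), 58)/n(206) = 28642/(-22991) + (-110*58)/(-3 + 2*206 - 5*I*√5) = 28642*(-1/22991) - 6380/(-3 + 412 - 5*I*√5) = -28642/22991 - 6380/(409 - 5*I*√5)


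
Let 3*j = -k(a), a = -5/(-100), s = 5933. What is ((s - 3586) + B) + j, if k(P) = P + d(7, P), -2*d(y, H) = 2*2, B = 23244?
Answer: 511833/20 ≈ 25592.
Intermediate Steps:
d(y, H) = -2
a = 1/20 (a = -5*(-1/100) = 1/20 ≈ 0.050000)
k(P) = -2 + P (k(P) = P - 2 = -2 + P)
j = 13/20 (j = (-(-2 + 1/20))/3 = (-1*(-39/20))/3 = (⅓)*(39/20) = 13/20 ≈ 0.65000)
((s - 3586) + B) + j = ((5933 - 3586) + 23244) + 13/20 = (2347 + 23244) + 13/20 = 25591 + 13/20 = 511833/20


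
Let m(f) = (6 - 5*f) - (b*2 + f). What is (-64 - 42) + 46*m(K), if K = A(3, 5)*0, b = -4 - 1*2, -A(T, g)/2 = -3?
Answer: 722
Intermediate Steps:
A(T, g) = 6 (A(T, g) = -2*(-3) = 6)
b = -6 (b = -4 - 2 = -6)
K = 0 (K = 6*0 = 0)
m(f) = 18 - 6*f (m(f) = (6 - 5*f) - (-6*2 + f) = (6 - 5*f) - (-12 + f) = (6 - 5*f) + (12 - f) = 18 - 6*f)
(-64 - 42) + 46*m(K) = (-64 - 42) + 46*(18 - 6*0) = -106 + 46*(18 + 0) = -106 + 46*18 = -106 + 828 = 722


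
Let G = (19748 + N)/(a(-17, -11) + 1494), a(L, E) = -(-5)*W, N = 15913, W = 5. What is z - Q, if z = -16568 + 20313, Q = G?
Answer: 5652994/1519 ≈ 3721.5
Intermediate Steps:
a(L, E) = 25 (a(L, E) = -(-5)*5 = -5*(-5) = 25)
G = 35661/1519 (G = (19748 + 15913)/(25 + 1494) = 35661/1519 ≈ 23.477)
Q = 35661/1519 ≈ 23.477
z = 3745
z - Q = 3745 - 1*35661/1519 = 3745 - 35661/1519 = 5652994/1519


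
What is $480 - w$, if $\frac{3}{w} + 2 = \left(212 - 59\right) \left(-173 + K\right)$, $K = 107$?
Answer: $\frac{4848003}{10100} \approx 480.0$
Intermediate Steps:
$w = - \frac{3}{10100}$ ($w = \frac{3}{-2 + \left(212 - 59\right) \left(-173 + 107\right)} = \frac{3}{-2 + 153 \left(-66\right)} = \frac{3}{-2 - 10098} = \frac{3}{-10100} = 3 \left(- \frac{1}{10100}\right) = - \frac{3}{10100} \approx -0.00029703$)
$480 - w = 480 - - \frac{3}{10100} = 480 + \frac{3}{10100} = \frac{4848003}{10100}$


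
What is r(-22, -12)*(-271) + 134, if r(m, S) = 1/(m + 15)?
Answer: 1209/7 ≈ 172.71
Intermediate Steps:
r(m, S) = 1/(15 + m)
r(-22, -12)*(-271) + 134 = -271/(15 - 22) + 134 = -271/(-7) + 134 = -⅐*(-271) + 134 = 271/7 + 134 = 1209/7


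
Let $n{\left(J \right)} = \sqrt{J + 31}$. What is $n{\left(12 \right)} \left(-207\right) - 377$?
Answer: $-377 - 207 \sqrt{43} \approx -1734.4$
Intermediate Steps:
$n{\left(J \right)} = \sqrt{31 + J}$
$n{\left(12 \right)} \left(-207\right) - 377 = \sqrt{31 + 12} \left(-207\right) - 377 = \sqrt{43} \left(-207\right) - 377 = - 207 \sqrt{43} - 377 = -377 - 207 \sqrt{43}$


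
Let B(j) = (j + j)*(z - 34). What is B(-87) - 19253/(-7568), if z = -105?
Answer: 183058901/7568 ≈ 24189.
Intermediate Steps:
B(j) = -278*j (B(j) = (j + j)*(-105 - 34) = (2*j)*(-139) = -278*j)
B(-87) - 19253/(-7568) = -278*(-87) - 19253/(-7568) = 24186 - 19253*(-1)/7568 = 24186 - 1*(-19253/7568) = 24186 + 19253/7568 = 183058901/7568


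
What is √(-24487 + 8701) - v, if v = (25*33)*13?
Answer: -10725 + 3*I*√1754 ≈ -10725.0 + 125.64*I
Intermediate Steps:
v = 10725 (v = 825*13 = 10725)
√(-24487 + 8701) - v = √(-24487 + 8701) - 1*10725 = √(-15786) - 10725 = 3*I*√1754 - 10725 = -10725 + 3*I*√1754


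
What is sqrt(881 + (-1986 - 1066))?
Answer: I*sqrt(2171) ≈ 46.594*I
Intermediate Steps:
sqrt(881 + (-1986 - 1066)) = sqrt(881 - 3052) = sqrt(-2171) = I*sqrt(2171)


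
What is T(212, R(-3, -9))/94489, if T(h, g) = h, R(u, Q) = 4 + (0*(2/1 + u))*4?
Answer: 212/94489 ≈ 0.0022436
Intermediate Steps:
R(u, Q) = 4 (R(u, Q) = 4 + (0*(2*1 + u))*4 = 4 + (0*(2 + u))*4 = 4 + 0*4 = 4 + 0 = 4)
T(212, R(-3, -9))/94489 = 212/94489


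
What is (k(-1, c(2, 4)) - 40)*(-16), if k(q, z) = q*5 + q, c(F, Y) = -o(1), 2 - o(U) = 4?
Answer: 736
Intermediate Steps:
o(U) = -2 (o(U) = 2 - 1*4 = 2 - 4 = -2)
c(F, Y) = 2 (c(F, Y) = -1*(-2) = 2)
k(q, z) = 6*q (k(q, z) = 5*q + q = 6*q)
(k(-1, c(2, 4)) - 40)*(-16) = (6*(-1) - 40)*(-16) = (-6 - 40)*(-16) = -46*(-16) = 736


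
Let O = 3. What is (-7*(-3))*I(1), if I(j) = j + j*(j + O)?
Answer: 105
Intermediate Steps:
I(j) = j + j*(3 + j) (I(j) = j + j*(j + 3) = j + j*(3 + j))
(-7*(-3))*I(1) = (-7*(-3))*(1*(4 + 1)) = 21*(1*5) = 21*5 = 105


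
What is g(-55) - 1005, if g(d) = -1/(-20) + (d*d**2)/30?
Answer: -393047/60 ≈ -6550.8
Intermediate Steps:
g(d) = 1/20 + d**3/30 (g(d) = -1*(-1/20) + d**3*(1/30) = 1/20 + d**3/30)
g(-55) - 1005 = (1/20 + (1/30)*(-55)**3) - 1005 = (1/20 + (1/30)*(-166375)) - 1005 = (1/20 - 33275/6) - 1005 = -332747/60 - 1005 = -393047/60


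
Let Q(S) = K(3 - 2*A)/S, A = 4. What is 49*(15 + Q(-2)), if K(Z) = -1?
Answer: 1519/2 ≈ 759.50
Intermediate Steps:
Q(S) = -1/S
49*(15 + Q(-2)) = 49*(15 - 1/(-2)) = 49*(15 - 1*(-½)) = 49*(15 + ½) = 49*(31/2) = 1519/2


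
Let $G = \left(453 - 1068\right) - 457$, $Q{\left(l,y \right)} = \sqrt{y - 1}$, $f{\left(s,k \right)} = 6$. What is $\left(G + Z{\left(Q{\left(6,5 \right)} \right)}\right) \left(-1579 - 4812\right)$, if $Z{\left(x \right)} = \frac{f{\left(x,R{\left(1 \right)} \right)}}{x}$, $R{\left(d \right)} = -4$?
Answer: $6831979$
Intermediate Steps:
$Q{\left(l,y \right)} = \sqrt{-1 + y}$
$Z{\left(x \right)} = \frac{6}{x}$
$G = -1072$ ($G = -615 - 457 = -1072$)
$\left(G + Z{\left(Q{\left(6,5 \right)} \right)}\right) \left(-1579 - 4812\right) = \left(-1072 + \frac{6}{\sqrt{-1 + 5}}\right) \left(-1579 - 4812\right) = \left(-1072 + \frac{6}{\sqrt{4}}\right) \left(-6391\right) = \left(-1072 + \frac{6}{2}\right) \left(-6391\right) = \left(-1072 + 6 \cdot \frac{1}{2}\right) \left(-6391\right) = \left(-1072 + 3\right) \left(-6391\right) = \left(-1069\right) \left(-6391\right) = 6831979$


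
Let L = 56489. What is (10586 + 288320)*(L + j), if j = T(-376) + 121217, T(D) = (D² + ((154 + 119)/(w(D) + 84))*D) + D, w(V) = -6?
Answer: 94869775340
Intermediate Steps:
T(D) = D² + 9*D/2 (T(D) = (D² + ((154 + 119)/(-6 + 84))*D) + D = (D² + (273/78)*D) + D = (D² + (273*(1/78))*D) + D = (D² + 7*D/2) + D = D² + 9*D/2)
j = 260901 (j = (½)*(-376)*(9 + 2*(-376)) + 121217 = (½)*(-376)*(9 - 752) + 121217 = (½)*(-376)*(-743) + 121217 = 139684 + 121217 = 260901)
(10586 + 288320)*(L + j) = (10586 + 288320)*(56489 + 260901) = 298906*317390 = 94869775340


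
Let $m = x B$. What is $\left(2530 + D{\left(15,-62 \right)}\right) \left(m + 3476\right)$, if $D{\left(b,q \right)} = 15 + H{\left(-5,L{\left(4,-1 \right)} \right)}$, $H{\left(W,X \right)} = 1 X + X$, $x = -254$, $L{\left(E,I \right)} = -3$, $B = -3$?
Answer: $10760282$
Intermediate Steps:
$H{\left(W,X \right)} = 2 X$ ($H{\left(W,X \right)} = X + X = 2 X$)
$D{\left(b,q \right)} = 9$ ($D{\left(b,q \right)} = 15 + 2 \left(-3\right) = 15 - 6 = 9$)
$m = 762$ ($m = \left(-254\right) \left(-3\right) = 762$)
$\left(2530 + D{\left(15,-62 \right)}\right) \left(m + 3476\right) = \left(2530 + 9\right) \left(762 + 3476\right) = 2539 \cdot 4238 = 10760282$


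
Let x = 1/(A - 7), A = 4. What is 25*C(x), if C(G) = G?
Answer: -25/3 ≈ -8.3333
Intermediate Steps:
x = -⅓ (x = 1/(4 - 7) = 1/(-3) = -⅓ ≈ -0.33333)
25*C(x) = 25*(-⅓) = -25/3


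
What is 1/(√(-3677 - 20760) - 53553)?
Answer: -53553/2867948246 - I*√24437/2867948246 ≈ -1.8673e-5 - 5.4507e-8*I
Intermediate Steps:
1/(√(-3677 - 20760) - 53553) = 1/(√(-24437) - 53553) = 1/(I*√24437 - 53553) = 1/(-53553 + I*√24437)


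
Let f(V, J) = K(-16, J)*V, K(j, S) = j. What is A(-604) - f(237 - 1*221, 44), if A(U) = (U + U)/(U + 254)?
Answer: 45404/175 ≈ 259.45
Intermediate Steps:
A(U) = 2*U/(254 + U) (A(U) = (2*U)/(254 + U) = 2*U/(254 + U))
f(V, J) = -16*V
A(-604) - f(237 - 1*221, 44) = 2*(-604)/(254 - 604) - (-16)*(237 - 1*221) = 2*(-604)/(-350) - (-16)*(237 - 221) = 2*(-604)*(-1/350) - (-16)*16 = 604/175 - 1*(-256) = 604/175 + 256 = 45404/175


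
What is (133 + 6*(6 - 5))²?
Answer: 19321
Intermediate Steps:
(133 + 6*(6 - 5))² = (133 + 6*1)² = (133 + 6)² = 139² = 19321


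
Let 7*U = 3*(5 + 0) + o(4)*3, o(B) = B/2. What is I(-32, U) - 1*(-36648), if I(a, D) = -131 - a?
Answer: 36549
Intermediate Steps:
o(B) = B/2 (o(B) = B*(½) = B/2)
U = 3 (U = (3*(5 + 0) + ((½)*4)*3)/7 = (3*5 + 2*3)/7 = (15 + 6)/7 = (⅐)*21 = 3)
I(-32, U) - 1*(-36648) = (-131 - 1*(-32)) - 1*(-36648) = (-131 + 32) + 36648 = -99 + 36648 = 36549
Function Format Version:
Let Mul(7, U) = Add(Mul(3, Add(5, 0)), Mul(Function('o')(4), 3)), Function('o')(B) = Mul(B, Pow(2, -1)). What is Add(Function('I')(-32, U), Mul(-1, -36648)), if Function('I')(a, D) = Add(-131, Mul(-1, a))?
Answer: 36549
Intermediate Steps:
Function('o')(B) = Mul(Rational(1, 2), B) (Function('o')(B) = Mul(B, Rational(1, 2)) = Mul(Rational(1, 2), B))
U = 3 (U = Mul(Rational(1, 7), Add(Mul(3, Add(5, 0)), Mul(Mul(Rational(1, 2), 4), 3))) = Mul(Rational(1, 7), Add(Mul(3, 5), Mul(2, 3))) = Mul(Rational(1, 7), Add(15, 6)) = Mul(Rational(1, 7), 21) = 3)
Add(Function('I')(-32, U), Mul(-1, -36648)) = Add(Add(-131, Mul(-1, -32)), Mul(-1, -36648)) = Add(Add(-131, 32), 36648) = Add(-99, 36648) = 36549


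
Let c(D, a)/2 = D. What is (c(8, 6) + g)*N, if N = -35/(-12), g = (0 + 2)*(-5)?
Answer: 35/2 ≈ 17.500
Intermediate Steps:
c(D, a) = 2*D
g = -10 (g = 2*(-5) = -10)
N = 35/12 (N = -35*(-1/12) = 35/12 ≈ 2.9167)
(c(8, 6) + g)*N = (2*8 - 10)*(35/12) = (16 - 10)*(35/12) = 6*(35/12) = 35/2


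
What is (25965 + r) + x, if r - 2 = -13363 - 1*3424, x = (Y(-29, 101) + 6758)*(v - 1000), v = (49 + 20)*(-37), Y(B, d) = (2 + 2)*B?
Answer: -23589846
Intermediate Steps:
Y(B, d) = 4*B
v = -2553 (v = 69*(-37) = -2553)
x = -23599026 (x = (4*(-29) + 6758)*(-2553 - 1000) = (-116 + 6758)*(-3553) = 6642*(-3553) = -23599026)
r = -16785 (r = 2 + (-13363 - 1*3424) = 2 + (-13363 - 3424) = 2 - 16787 = -16785)
(25965 + r) + x = (25965 - 16785) - 23599026 = 9180 - 23599026 = -23589846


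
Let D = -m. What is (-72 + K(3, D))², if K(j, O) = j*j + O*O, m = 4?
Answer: 2209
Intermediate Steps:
D = -4 (D = -1*4 = -4)
K(j, O) = O² + j² (K(j, O) = j² + O² = O² + j²)
(-72 + K(3, D))² = (-72 + ((-4)² + 3²))² = (-72 + (16 + 9))² = (-72 + 25)² = (-47)² = 2209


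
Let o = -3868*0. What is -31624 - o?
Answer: -31624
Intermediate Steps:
o = 0
-31624 - o = -31624 - 1*0 = -31624 + 0 = -31624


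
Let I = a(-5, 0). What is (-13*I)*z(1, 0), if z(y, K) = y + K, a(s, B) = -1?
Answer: 13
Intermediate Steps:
I = -1
z(y, K) = K + y
(-13*I)*z(1, 0) = (-13*(-1))*(0 + 1) = 13*1 = 13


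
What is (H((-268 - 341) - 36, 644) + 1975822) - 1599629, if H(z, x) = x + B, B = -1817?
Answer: 375020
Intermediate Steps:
H(z, x) = -1817 + x (H(z, x) = x - 1817 = -1817 + x)
(H((-268 - 341) - 36, 644) + 1975822) - 1599629 = ((-1817 + 644) + 1975822) - 1599629 = (-1173 + 1975822) - 1599629 = 1974649 - 1599629 = 375020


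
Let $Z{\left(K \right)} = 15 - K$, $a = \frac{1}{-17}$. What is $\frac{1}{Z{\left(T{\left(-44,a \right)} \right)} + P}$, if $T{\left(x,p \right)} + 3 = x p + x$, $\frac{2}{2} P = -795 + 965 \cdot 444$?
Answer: $\frac{17}{7271315} \approx 2.338 \cdot 10^{-6}$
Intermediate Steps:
$P = 427665$ ($P = -795 + 965 \cdot 444 = -795 + 428460 = 427665$)
$a = - \frac{1}{17} \approx -0.058824$
$T{\left(x,p \right)} = -3 + x + p x$ ($T{\left(x,p \right)} = -3 + \left(x p + x\right) = -3 + \left(p x + x\right) = -3 + \left(x + p x\right) = -3 + x + p x$)
$\frac{1}{Z{\left(T{\left(-44,a \right)} \right)} + P} = \frac{1}{\left(15 - \left(-3 - 44 - - \frac{44}{17}\right)\right) + 427665} = \frac{1}{\left(15 - \left(-3 - 44 + \frac{44}{17}\right)\right) + 427665} = \frac{1}{\left(15 - - \frac{755}{17}\right) + 427665} = \frac{1}{\left(15 + \frac{755}{17}\right) + 427665} = \frac{1}{\frac{1010}{17} + 427665} = \frac{1}{\frac{7271315}{17}} = \frac{17}{7271315}$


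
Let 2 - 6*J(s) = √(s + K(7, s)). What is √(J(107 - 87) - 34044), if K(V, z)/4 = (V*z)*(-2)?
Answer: √(-306393 - 15*I*√11)/3 ≈ 0.014979 - 184.51*I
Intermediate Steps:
K(V, z) = -8*V*z (K(V, z) = 4*((V*z)*(-2)) = 4*(-2*V*z) = -8*V*z)
J(s) = ⅓ - √55*√(-s)/6 (J(s) = ⅓ - √(s - 8*7*s)/6 = ⅓ - √(s - 56*s)/6 = ⅓ - √55*√(-s)/6)
√(J(107 - 87) - 34044) = √((⅓ - √55*√(-(107 - 87))/6) - 34044) = √((⅓ - √55*√(-1*20)/6) - 34044) = √((⅓ - √55*√(-20)/6) - 34044) = √((⅓ - √55*2*I*√5/6) - 34044) = √((⅓ - 5*I*√11/3) - 34044) = √(-102131/3 - 5*I*√11/3)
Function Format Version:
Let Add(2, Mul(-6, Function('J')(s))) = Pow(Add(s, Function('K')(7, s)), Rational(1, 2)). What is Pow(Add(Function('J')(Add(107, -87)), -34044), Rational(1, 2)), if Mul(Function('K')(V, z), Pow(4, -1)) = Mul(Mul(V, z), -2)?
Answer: Mul(Rational(1, 3), Pow(Add(-306393, Mul(-15, I, Pow(11, Rational(1, 2)))), Rational(1, 2))) ≈ Add(0.014979, Mul(-184.51, I))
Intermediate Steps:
Function('K')(V, z) = Mul(-8, V, z) (Function('K')(V, z) = Mul(4, Mul(Mul(V, z), -2)) = Mul(4, Mul(-2, V, z)) = Mul(-8, V, z))
Function('J')(s) = Add(Rational(1, 3), Mul(Rational(-1, 6), Pow(55, Rational(1, 2)), Pow(Mul(-1, s), Rational(1, 2)))) (Function('J')(s) = Add(Rational(1, 3), Mul(Rational(-1, 6), Pow(Add(s, Mul(-8, 7, s)), Rational(1, 2)))) = Add(Rational(1, 3), Mul(Rational(-1, 6), Pow(Add(s, Mul(-56, s)), Rational(1, 2)))) = Add(Rational(1, 3), Mul(Rational(-1, 6), Pow(Mul(-55, s), Rational(1, 2)))) = Add(Rational(1, 3), Mul(Rational(-1, 6), Mul(Pow(55, Rational(1, 2)), Pow(Mul(-1, s), Rational(1, 2))))) = Add(Rational(1, 3), Mul(Rational(-1, 6), Pow(55, Rational(1, 2)), Pow(Mul(-1, s), Rational(1, 2)))))
Pow(Add(Function('J')(Add(107, -87)), -34044), Rational(1, 2)) = Pow(Add(Add(Rational(1, 3), Mul(Rational(-1, 6), Pow(55, Rational(1, 2)), Pow(Mul(-1, Add(107, -87)), Rational(1, 2)))), -34044), Rational(1, 2)) = Pow(Add(Add(Rational(1, 3), Mul(Rational(-1, 6), Pow(55, Rational(1, 2)), Pow(Mul(-1, 20), Rational(1, 2)))), -34044), Rational(1, 2)) = Pow(Add(Add(Rational(1, 3), Mul(Rational(-1, 6), Pow(55, Rational(1, 2)), Pow(-20, Rational(1, 2)))), -34044), Rational(1, 2)) = Pow(Add(Add(Rational(1, 3), Mul(Rational(-1, 6), Pow(55, Rational(1, 2)), Mul(2, I, Pow(5, Rational(1, 2))))), -34044), Rational(1, 2)) = Pow(Add(Add(Rational(1, 3), Mul(Rational(-5, 3), I, Pow(11, Rational(1, 2)))), -34044), Rational(1, 2)) = Pow(Add(Rational(-102131, 3), Mul(Rational(-5, 3), I, Pow(11, Rational(1, 2)))), Rational(1, 2))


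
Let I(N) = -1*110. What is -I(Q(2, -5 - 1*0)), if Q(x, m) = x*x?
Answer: 110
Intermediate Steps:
Q(x, m) = x**2
I(N) = -110
-I(Q(2, -5 - 1*0)) = -1*(-110) = 110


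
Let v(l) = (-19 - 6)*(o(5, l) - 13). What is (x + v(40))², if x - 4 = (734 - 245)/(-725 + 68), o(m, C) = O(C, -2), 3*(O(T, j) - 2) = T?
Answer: 145491844/47961 ≈ 3033.5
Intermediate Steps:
O(T, j) = 2 + T/3
o(m, C) = 2 + C/3
v(l) = 275 - 25*l/3 (v(l) = (-19 - 6)*((2 + l/3) - 13) = -25*(-11 + l/3) = 275 - 25*l/3)
x = 713/219 (x = 4 + (734 - 245)/(-725 + 68) = 4 + 489/(-657) = 4 + 489*(-1/657) = 4 - 163/219 = 713/219 ≈ 3.2557)
(x + v(40))² = (713/219 + (275 - 25/3*40))² = (713/219 + (275 - 1000/3))² = (713/219 - 175/3)² = (-12062/219)² = 145491844/47961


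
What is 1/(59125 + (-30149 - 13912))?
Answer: 1/15064 ≈ 6.6383e-5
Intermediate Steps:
1/(59125 + (-30149 - 13912)) = 1/(59125 - 44061) = 1/15064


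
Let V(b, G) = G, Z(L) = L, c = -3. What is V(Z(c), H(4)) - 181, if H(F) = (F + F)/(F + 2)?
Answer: -539/3 ≈ -179.67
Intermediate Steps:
H(F) = 2*F/(2 + F) (H(F) = (2*F)/(2 + F) = 2*F/(2 + F))
V(Z(c), H(4)) - 181 = 2*4/(2 + 4) - 181 = 2*4/6 - 181 = 2*4*(⅙) - 181 = 4/3 - 181 = -539/3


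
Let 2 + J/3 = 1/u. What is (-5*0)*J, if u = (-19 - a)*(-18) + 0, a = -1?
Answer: 0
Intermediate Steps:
u = 324 (u = (-19 - 1*(-1))*(-18) + 0 = (-19 + 1)*(-18) + 0 = -18*(-18) + 0 = 324 + 0 = 324)
J = -647/108 (J = -6 + 3/324 = -6 + 3*(1/324) = -6 + 1/108 = -647/108 ≈ -5.9907)
(-5*0)*J = -5*0*(-647/108) = 0*(-647/108) = 0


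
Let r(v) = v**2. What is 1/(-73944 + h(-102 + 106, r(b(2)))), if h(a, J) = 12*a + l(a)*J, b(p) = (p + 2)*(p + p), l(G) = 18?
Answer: -1/69288 ≈ -1.4433e-5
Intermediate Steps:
b(p) = 2*p*(2 + p) (b(p) = (2 + p)*(2*p) = 2*p*(2 + p))
h(a, J) = 12*a + 18*J
1/(-73944 + h(-102 + 106, r(b(2)))) = 1/(-73944 + (12*(-102 + 106) + 18*(2*2*(2 + 2))**2)) = 1/(-73944 + (12*4 + 18*(2*2*4)**2)) = 1/(-73944 + (48 + 18*16**2)) = 1/(-73944 + (48 + 18*256)) = 1/(-73944 + (48 + 4608)) = 1/(-73944 + 4656) = 1/(-69288) = -1/69288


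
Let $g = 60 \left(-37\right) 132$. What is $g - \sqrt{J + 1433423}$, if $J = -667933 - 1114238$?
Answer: $-293040 - 2 i \sqrt{87187} \approx -2.9304 \cdot 10^{5} - 590.55 i$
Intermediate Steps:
$J = -1782171$ ($J = -667933 - 1114238 = -1782171$)
$g = -293040$ ($g = \left(-2220\right) 132 = -293040$)
$g - \sqrt{J + 1433423} = -293040 - \sqrt{-1782171 + 1433423} = -293040 - \sqrt{-348748} = -293040 - 2 i \sqrt{87187}$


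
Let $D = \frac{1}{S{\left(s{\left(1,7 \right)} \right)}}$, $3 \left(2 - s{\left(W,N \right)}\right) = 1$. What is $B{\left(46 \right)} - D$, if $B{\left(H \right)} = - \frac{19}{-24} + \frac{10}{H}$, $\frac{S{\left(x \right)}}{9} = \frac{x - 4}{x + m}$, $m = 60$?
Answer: $\frac{45737}{11592} \approx 3.9456$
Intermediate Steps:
$s{\left(W,N \right)} = \frac{5}{3}$ ($s{\left(W,N \right)} = 2 - \frac{1}{3} = \frac{5}{3}$)
$S{\left(x \right)} = \frac{9 \left(-4 + x\right)}{60 + x}$ ($S{\left(x \right)} = 9 \frac{x - 4}{x + 60} = 9 \frac{-4 + x}{60 + x} = \frac{9 \left(-4 + x\right)}{60 + x}$)
$B{\left(H \right)} = \frac{19}{24} + \frac{10}{H}$ ($B{\left(H \right)} = \left(-19\right) \left(- \frac{1}{24}\right) + \frac{10}{H} = \frac{19}{24} + \frac{10}{H}$)
$D = - \frac{185}{63}$ ($D = \frac{1}{9 \frac{1}{60 + \frac{5}{3}} \left(-4 + \frac{5}{3}\right)} = \frac{1}{9 \frac{1}{\frac{185}{3}} \left(- \frac{7}{3}\right)} = \frac{1}{9 \cdot \frac{3}{185} \left(- \frac{7}{3}\right)} = \frac{1}{- \frac{63}{185}} = - \frac{185}{63} \approx -2.9365$)
$B{\left(46 \right)} - D = \left(\frac{19}{24} + \frac{10}{46}\right) - - \frac{185}{63} = \left(\frac{19}{24} + 10 \cdot \frac{1}{46}\right) + \frac{185}{63} = \left(\frac{19}{24} + \frac{5}{23}\right) + \frac{185}{63} = \frac{557}{552} + \frac{185}{63} = \frac{45737}{11592}$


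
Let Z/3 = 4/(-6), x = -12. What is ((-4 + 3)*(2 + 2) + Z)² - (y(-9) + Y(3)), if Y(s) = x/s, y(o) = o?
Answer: 49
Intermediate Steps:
Z = -2 (Z = 3*(4/(-6)) = 3*(4*(-⅙)) = 3*(-⅔) = -2)
Y(s) = -12/s
((-4 + 3)*(2 + 2) + Z)² - (y(-9) + Y(3)) = ((-4 + 3)*(2 + 2) - 2)² - (-9 - 12/3) = (-1*4 - 2)² - (-9 - 12*⅓) = (-4 - 2)² - (-9 - 4) = (-6)² - 1*(-13) = 36 + 13 = 49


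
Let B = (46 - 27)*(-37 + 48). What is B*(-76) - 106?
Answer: -15990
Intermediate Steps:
B = 209 (B = 19*11 = 209)
B*(-76) - 106 = 209*(-76) - 106 = -15884 - 106 = -15990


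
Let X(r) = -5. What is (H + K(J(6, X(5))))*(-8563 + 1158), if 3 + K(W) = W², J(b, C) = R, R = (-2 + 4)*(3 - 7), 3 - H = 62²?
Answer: 27990900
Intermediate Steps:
H = -3841 (H = 3 - 1*62² = 3 - 1*3844 = 3 - 3844 = -3841)
R = -8 (R = 2*(-4) = -8)
J(b, C) = -8
K(W) = -3 + W²
(H + K(J(6, X(5))))*(-8563 + 1158) = (-3841 + (-3 + (-8)²))*(-8563 + 1158) = (-3841 + (-3 + 64))*(-7405) = (-3841 + 61)*(-7405) = -3780*(-7405) = 27990900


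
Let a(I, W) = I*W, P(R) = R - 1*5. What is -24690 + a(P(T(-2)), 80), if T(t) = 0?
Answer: -25090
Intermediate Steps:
P(R) = -5 + R (P(R) = R - 5 = -5 + R)
-24690 + a(P(T(-2)), 80) = -24690 + (-5 + 0)*80 = -24690 - 5*80 = -24690 - 400 = -25090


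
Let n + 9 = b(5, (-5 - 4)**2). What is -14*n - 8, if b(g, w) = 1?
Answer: 104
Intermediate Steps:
n = -8 (n = -9 + 1 = -8)
-14*n - 8 = -14*(-8) - 8 = 112 - 8 = 104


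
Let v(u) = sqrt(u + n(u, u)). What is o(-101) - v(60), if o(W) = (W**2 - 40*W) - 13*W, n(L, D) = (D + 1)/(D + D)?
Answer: 15554 - sqrt(217830)/60 ≈ 15546.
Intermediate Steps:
n(L, D) = (1 + D)/(2*D) (n(L, D) = (1 + D)/((2*D)) = (1 + D)*(1/(2*D)) = (1 + D)/(2*D))
o(W) = W**2 - 53*W
v(u) = sqrt(u + (1 + u)/(2*u))
o(-101) - v(60) = -101*(-53 - 101) - sqrt(2 + 2/60 + 4*60)/2 = -101*(-154) - sqrt(2 + 2*(1/60) + 240)/2 = 15554 - sqrt(2 + 1/30 + 240)/2 = 15554 - sqrt(7261/30)/2 = 15554 - sqrt(217830)/30/2 = 15554 - sqrt(217830)/60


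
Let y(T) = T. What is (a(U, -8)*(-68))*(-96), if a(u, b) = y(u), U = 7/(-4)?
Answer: -11424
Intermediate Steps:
U = -7/4 (U = 7*(-1/4) = -7/4 ≈ -1.7500)
a(u, b) = u
(a(U, -8)*(-68))*(-96) = -7/4*(-68)*(-96) = 119*(-96) = -11424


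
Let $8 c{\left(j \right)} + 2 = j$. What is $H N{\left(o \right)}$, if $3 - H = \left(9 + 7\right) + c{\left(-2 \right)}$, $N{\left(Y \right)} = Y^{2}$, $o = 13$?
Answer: $- \frac{4225}{2} \approx -2112.5$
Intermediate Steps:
$c{\left(j \right)} = - \frac{1}{4} + \frac{j}{8}$
$H = - \frac{25}{2}$ ($H = 3 - \left(\left(9 + 7\right) + \left(- \frac{1}{4} + \frac{1}{8} \left(-2\right)\right)\right) = 3 - \left(16 - \frac{1}{2}\right) = 3 - \frac{31}{2} = - \frac{25}{2} \approx -12.5$)
$H N{\left(o \right)} = - \frac{25 \cdot 13^{2}}{2} = \left(- \frac{25}{2}\right) 169 = - \frac{4225}{2}$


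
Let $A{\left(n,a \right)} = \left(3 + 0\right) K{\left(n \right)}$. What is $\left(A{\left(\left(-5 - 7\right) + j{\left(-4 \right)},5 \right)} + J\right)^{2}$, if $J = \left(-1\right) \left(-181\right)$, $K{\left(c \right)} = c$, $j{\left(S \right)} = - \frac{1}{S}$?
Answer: $\frac{339889}{16} \approx 21243.0$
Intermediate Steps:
$A{\left(n,a \right)} = 3 n$ ($A{\left(n,a \right)} = \left(3 + 0\right) n = 3 n$)
$J = 181$
$\left(A{\left(\left(-5 - 7\right) + j{\left(-4 \right)},5 \right)} + J\right)^{2} = \left(3 \left(\left(-5 - 7\right) - \frac{1}{-4}\right) + 181\right)^{2} = \left(3 \left(-12 - - \frac{1}{4}\right) + 181\right)^{2} = \left(3 \left(-12 + \frac{1}{4}\right) + 181\right)^{2} = \left(3 \left(- \frac{47}{4}\right) + 181\right)^{2} = \left(- \frac{141}{4} + 181\right)^{2} = \left(\frac{583}{4}\right)^{2} = \frac{339889}{16}$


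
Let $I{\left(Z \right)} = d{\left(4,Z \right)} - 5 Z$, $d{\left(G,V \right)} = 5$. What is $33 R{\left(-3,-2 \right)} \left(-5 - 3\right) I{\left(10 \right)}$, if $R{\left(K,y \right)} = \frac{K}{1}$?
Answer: $-35640$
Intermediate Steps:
$R{\left(K,y \right)} = K$ ($R{\left(K,y \right)} = K 1 = K$)
$I{\left(Z \right)} = 5 - 5 Z$
$33 R{\left(-3,-2 \right)} \left(-5 - 3\right) I{\left(10 \right)} = 33 \left(- 3 \left(-5 - 3\right)\right) \left(5 - 50\right) = 33 \left(\left(-3\right) \left(-8\right)\right) \left(5 - 50\right) = 33 \cdot 24 \left(-45\right) = 792 \left(-45\right) = -35640$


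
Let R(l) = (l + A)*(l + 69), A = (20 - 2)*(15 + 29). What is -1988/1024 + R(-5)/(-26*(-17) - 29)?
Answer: 12688947/105728 ≈ 120.02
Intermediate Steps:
A = 792 (A = 18*44 = 792)
R(l) = (69 + l)*(792 + l) (R(l) = (l + 792)*(l + 69) = (792 + l)*(69 + l) = (69 + l)*(792 + l))
-1988/1024 + R(-5)/(-26*(-17) - 29) = -1988/1024 + (54648 + (-5)² + 861*(-5))/(-26*(-17) - 29) = -1988*1/1024 + (54648 + 25 - 4305)/(442 - 29) = -497/256 + 50368/413 = 12688947/105728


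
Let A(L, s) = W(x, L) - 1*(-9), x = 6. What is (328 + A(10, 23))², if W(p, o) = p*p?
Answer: 139129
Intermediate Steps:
W(p, o) = p²
A(L, s) = 45 (A(L, s) = 6² - 1*(-9) = 36 + 9 = 45)
(328 + A(10, 23))² = (328 + 45)² = 373² = 139129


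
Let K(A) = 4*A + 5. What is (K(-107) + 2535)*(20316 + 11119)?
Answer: 66390720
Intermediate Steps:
K(A) = 5 + 4*A
(K(-107) + 2535)*(20316 + 11119) = ((5 + 4*(-107)) + 2535)*(20316 + 11119) = ((5 - 428) + 2535)*31435 = (-423 + 2535)*31435 = 2112*31435 = 66390720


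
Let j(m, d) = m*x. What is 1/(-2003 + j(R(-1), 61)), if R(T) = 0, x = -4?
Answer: -1/2003 ≈ -0.00049925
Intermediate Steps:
j(m, d) = -4*m (j(m, d) = m*(-4) = -4*m)
1/(-2003 + j(R(-1), 61)) = 1/(-2003 - 4*0) = 1/(-2003 + 0) = 1/(-2003) = -1/2003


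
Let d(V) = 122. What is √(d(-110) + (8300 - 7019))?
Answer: √1403 ≈ 37.457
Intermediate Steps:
√(d(-110) + (8300 - 7019)) = √(122 + (8300 - 7019)) = √(122 + 1281) = √1403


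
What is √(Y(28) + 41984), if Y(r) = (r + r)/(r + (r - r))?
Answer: √41986 ≈ 204.90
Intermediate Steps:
Y(r) = 2 (Y(r) = (2*r)/(r + 0) = (2*r)/r = 2)
√(Y(28) + 41984) = √(2 + 41984) = √41986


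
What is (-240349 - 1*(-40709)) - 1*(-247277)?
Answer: 47637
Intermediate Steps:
(-240349 - 1*(-40709)) - 1*(-247277) = (-240349 + 40709) + 247277 = -199640 + 247277 = 47637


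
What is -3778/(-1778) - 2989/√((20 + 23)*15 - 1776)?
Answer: 1889/889 + 2989*I*√1131/1131 ≈ 2.1249 + 88.878*I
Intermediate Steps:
-3778/(-1778) - 2989/√((20 + 23)*15 - 1776) = -3778*(-1/1778) - 2989/√(43*15 - 1776) = 1889/889 - 2989/√(645 - 1776) = 1889/889 - 2989*(-I*√1131/1131) = 1889/889 - (-2989)*I*√1131/1131 = 1889/889 + 2989*I*√1131/1131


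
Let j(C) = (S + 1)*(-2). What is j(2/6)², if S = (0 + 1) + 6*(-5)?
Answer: 3136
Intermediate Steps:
S = -29 (S = 1 - 30 = -29)
j(C) = 56 (j(C) = (-29 + 1)*(-2) = -28*(-2) = 56)
j(2/6)² = 56² = 3136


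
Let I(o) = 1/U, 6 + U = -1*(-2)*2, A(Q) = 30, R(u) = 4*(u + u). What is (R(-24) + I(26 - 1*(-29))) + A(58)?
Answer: -325/2 ≈ -162.50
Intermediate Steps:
R(u) = 8*u (R(u) = 4*(2*u) = 8*u)
U = -2 (U = -6 - 1*(-2)*2 = -6 + 2*2 = -6 + 4 = -2)
I(o) = -½ (I(o) = 1/(-2) = -½)
(R(-24) + I(26 - 1*(-29))) + A(58) = (8*(-24) - ½) + 30 = (-192 - ½) + 30 = -385/2 + 30 = -325/2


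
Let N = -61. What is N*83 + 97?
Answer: -4966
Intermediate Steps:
N*83 + 97 = -61*83 + 97 = -5063 + 97 = -4966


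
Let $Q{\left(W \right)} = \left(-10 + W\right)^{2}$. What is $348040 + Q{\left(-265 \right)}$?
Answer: $423665$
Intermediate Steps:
$348040 + Q{\left(-265 \right)} = 348040 + \left(-10 - 265\right)^{2} = 348040 + \left(-275\right)^{2} = 348040 + 75625 = 423665$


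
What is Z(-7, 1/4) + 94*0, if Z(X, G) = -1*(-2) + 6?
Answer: 8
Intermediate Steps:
Z(X, G) = 8 (Z(X, G) = 2 + 6 = 8)
Z(-7, 1/4) + 94*0 = 8 + 94*0 = 8 + 0 = 8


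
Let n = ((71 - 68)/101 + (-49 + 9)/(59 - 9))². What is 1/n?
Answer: 255025/151321 ≈ 1.6853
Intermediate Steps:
n = 151321/255025 (n = (3*(1/101) - 40/50)² = (3/101 - 40*1/50)² = (3/101 - ⅘)² = (-389/505)² = 151321/255025 ≈ 0.59336)
1/n = 1/(151321/255025) = 255025/151321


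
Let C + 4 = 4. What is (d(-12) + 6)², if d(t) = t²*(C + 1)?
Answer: 22500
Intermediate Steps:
C = 0 (C = -4 + 4 = 0)
d(t) = t² (d(t) = t²*(0 + 1) = t²*1 = t²)
(d(-12) + 6)² = ((-12)² + 6)² = (144 + 6)² = 150² = 22500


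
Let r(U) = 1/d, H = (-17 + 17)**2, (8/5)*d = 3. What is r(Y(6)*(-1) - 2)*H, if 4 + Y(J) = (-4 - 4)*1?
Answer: 0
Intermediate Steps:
d = 15/8 (d = (5/8)*3 = 15/8 ≈ 1.8750)
H = 0 (H = 0**2 = 0)
Y(J) = -12 (Y(J) = -4 + (-4 - 4)*1 = -4 - 8*1 = -4 - 8 = -12)
r(U) = 8/15 (r(U) = 1/(15/8) = 8/15)
r(Y(6)*(-1) - 2)*H = (8/15)*0 = 0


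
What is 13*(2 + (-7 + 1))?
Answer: -52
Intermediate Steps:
13*(2 + (-7 + 1)) = 13*(2 - 6) = 13*(-4) = -52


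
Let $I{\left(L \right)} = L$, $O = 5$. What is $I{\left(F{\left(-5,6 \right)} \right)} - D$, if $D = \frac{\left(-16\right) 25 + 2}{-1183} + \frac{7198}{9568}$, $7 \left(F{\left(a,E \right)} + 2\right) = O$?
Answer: $- \frac{1033701}{435344} \approx -2.3744$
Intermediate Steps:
$F{\left(a,E \right)} = - \frac{9}{7}$ ($F{\left(a,E \right)} = -2 + \frac{1}{7} \cdot 5 = -2 + \frac{5}{7} = - \frac{9}{7}$)
$D = \frac{473973}{435344}$ ($D = \left(-400 + 2\right) \left(- \frac{1}{1183}\right) + 7198 \cdot \frac{1}{9568} = \left(-398\right) \left(- \frac{1}{1183}\right) + \frac{3599}{4784} = \frac{398}{1183} + \frac{3599}{4784} = \frac{473973}{435344} \approx 1.0887$)
$I{\left(F{\left(-5,6 \right)} \right)} - D = - \frac{9}{7} - \frac{473973}{435344} = - \frac{1033701}{435344}$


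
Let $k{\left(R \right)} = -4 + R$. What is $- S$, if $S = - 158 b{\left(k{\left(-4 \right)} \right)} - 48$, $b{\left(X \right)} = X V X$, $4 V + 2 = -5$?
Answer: $-17648$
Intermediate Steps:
$V = - \frac{7}{4}$ ($V = - \frac{1}{2} + \frac{1}{4} \left(-5\right) = - \frac{1}{2} - \frac{5}{4} = - \frac{7}{4} \approx -1.75$)
$b{\left(X \right)} = - \frac{7 X^{2}}{4}$ ($b{\left(X \right)} = X \left(- \frac{7}{4}\right) X = - \frac{7 X}{4} X = - \frac{7 X^{2}}{4}$)
$S = 17648$ ($S = - 158 \left(- \frac{7 \left(-4 - 4\right)^{2}}{4}\right) - 48 = - 158 \left(- \frac{7 \left(-8\right)^{2}}{4}\right) - 48 = - 158 \left(\left(- \frac{7}{4}\right) 64\right) - 48 = \left(-158\right) \left(-112\right) - 48 = 17696 - 48 = 17648$)
$- S = \left(-1\right) 17648 = -17648$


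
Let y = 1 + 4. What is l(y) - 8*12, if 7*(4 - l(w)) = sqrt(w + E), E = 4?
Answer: -647/7 ≈ -92.429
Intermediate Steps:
y = 5
l(w) = 4 - sqrt(4 + w)/7 (l(w) = 4 - sqrt(w + 4)/7 = 4 - sqrt(4 + w)/7)
l(y) - 8*12 = (4 - sqrt(4 + 5)/7) - 8*12 = (4 - sqrt(9)/7) - 96 = (4 - 1/7*3) - 96 = (4 - 3/7) - 96 = 25/7 - 96 = -647/7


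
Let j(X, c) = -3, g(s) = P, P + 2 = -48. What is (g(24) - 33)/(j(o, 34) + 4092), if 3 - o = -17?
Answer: -83/4089 ≈ -0.020298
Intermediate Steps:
P = -50 (P = -2 - 48 = -50)
o = 20 (o = 3 - 1*(-17) = 3 + 17 = 20)
g(s) = -50
(g(24) - 33)/(j(o, 34) + 4092) = (-50 - 33)/(-3 + 4092) = -83/4089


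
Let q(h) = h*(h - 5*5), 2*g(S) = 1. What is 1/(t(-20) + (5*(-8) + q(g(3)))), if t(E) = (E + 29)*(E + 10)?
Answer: -4/569 ≈ -0.0070299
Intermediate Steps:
g(S) = 1/2 (g(S) = (1/2)*1 = 1/2)
q(h) = h*(-25 + h) (q(h) = h*(h - 25) = h*(-25 + h))
t(E) = (10 + E)*(29 + E) (t(E) = (29 + E)*(10 + E) = (10 + E)*(29 + E))
1/(t(-20) + (5*(-8) + q(g(3)))) = 1/((290 + (-20)**2 + 39*(-20)) + (5*(-8) + (-25 + 1/2)/2)) = 1/((290 + 400 - 780) + (-40 + (1/2)*(-49/2))) = 1/(-90 + (-40 - 49/4)) = 1/(-90 - 209/4) = 1/(-569/4) = -4/569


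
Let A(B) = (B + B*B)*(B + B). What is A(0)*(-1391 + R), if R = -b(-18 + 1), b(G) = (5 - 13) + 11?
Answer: 0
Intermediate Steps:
b(G) = 3 (b(G) = -8 + 11 = 3)
A(B) = 2*B*(B + B²) (A(B) = (B + B²)*(2*B) = 2*B*(B + B²))
R = -3 (R = -1*3 = -3)
A(0)*(-1391 + R) = (2*0²*(1 + 0))*(-1391 - 3) = (2*0*1)*(-1394) = 0*(-1394) = 0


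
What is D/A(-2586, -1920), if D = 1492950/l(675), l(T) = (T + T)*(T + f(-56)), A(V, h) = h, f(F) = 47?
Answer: -9953/12476160 ≈ -0.00079776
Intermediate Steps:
l(T) = 2*T*(47 + T) (l(T) = (T + T)*(T + 47) = (2*T)*(47 + T) = 2*T*(47 + T))
D = 9953/6498 (D = 1492950/((2*675*(47 + 675))) = 1492950/((2*675*722)) = 1492950/974700 = 1492950*(1/974700) = 9953/6498 ≈ 1.5317)
D/A(-2586, -1920) = (9953/6498)/(-1920) = (9953/6498)*(-1/1920) = -9953/12476160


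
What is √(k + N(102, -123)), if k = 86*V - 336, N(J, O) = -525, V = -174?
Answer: 5*I*√633 ≈ 125.8*I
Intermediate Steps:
k = -15300 (k = 86*(-174) - 336 = -14964 - 336 = -15300)
√(k + N(102, -123)) = √(-15300 - 525) = √(-15825) = 5*I*√633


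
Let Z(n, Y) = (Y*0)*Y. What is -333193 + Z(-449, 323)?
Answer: -333193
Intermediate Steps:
Z(n, Y) = 0 (Z(n, Y) = 0*Y = 0)
-333193 + Z(-449, 323) = -333193 + 0 = -333193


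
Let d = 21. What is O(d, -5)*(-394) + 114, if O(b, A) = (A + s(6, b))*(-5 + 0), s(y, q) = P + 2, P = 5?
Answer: 4054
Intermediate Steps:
s(y, q) = 7 (s(y, q) = 5 + 2 = 7)
O(b, A) = -35 - 5*A (O(b, A) = (A + 7)*(-5 + 0) = (7 + A)*(-5) = -35 - 5*A)
O(d, -5)*(-394) + 114 = (-35 - 5*(-5))*(-394) + 114 = (-35 + 25)*(-394) + 114 = -10*(-394) + 114 = 3940 + 114 = 4054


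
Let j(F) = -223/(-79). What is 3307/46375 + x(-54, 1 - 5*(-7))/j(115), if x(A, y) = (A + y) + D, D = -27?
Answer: -164125664/10341625 ≈ -15.870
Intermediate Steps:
j(F) = 223/79 (j(F) = -223*(-1/79) = 223/79)
x(A, y) = -27 + A + y (x(A, y) = (A + y) - 27 = -27 + A + y)
3307/46375 + x(-54, 1 - 5*(-7))/j(115) = 3307/46375 + (-27 - 54 + (1 - 5*(-7)))/(223/79) = 3307*(1/46375) + (-27 - 54 + (1 + 35))*(79/223) = 3307/46375 + (-27 - 54 + 36)*(79/223) = 3307/46375 - 45*79/223 = 3307/46375 - 3555/223 = -164125664/10341625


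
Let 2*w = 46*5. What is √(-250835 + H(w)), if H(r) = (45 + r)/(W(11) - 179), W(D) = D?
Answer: I*√110618655/21 ≈ 500.84*I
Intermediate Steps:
w = 115 (w = (46*5)/2 = (½)*230 = 115)
H(r) = -15/56 - r/168 (H(r) = (45 + r)/(11 - 179) = (45 + r)/(-168) = (45 + r)*(-1/168) = -15/56 - r/168)
√(-250835 + H(w)) = √(-250835 + (-15/56 - 1/168*115)) = √(-250835 + (-15/56 - 115/168)) = √(-250835 - 20/21) = √(-5267555/21) = I*√110618655/21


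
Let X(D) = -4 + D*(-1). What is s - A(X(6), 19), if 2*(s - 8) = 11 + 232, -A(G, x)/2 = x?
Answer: 335/2 ≈ 167.50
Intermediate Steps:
X(D) = -4 - D
A(G, x) = -2*x
s = 259/2 (s = 8 + (11 + 232)/2 = 8 + (½)*243 = 8 + 243/2 = 259/2 ≈ 129.50)
s - A(X(6), 19) = 259/2 - (-2)*19 = 259/2 - 1*(-38) = 259/2 + 38 = 335/2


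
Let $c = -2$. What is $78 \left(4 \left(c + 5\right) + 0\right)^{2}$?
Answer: $11232$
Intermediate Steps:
$78 \left(4 \left(c + 5\right) + 0\right)^{2} = 78 \left(4 \left(-2 + 5\right) + 0\right)^{2} = 78 \left(4 \cdot 3 + 0\right)^{2} = 78 \left(12 + 0\right)^{2} = 78 \cdot 12^{2} = 78 \cdot 144 = 11232$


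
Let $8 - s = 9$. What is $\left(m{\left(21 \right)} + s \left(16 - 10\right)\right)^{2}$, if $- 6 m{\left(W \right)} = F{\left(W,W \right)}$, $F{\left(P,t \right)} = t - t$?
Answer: $36$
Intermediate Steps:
$s = -1$ ($s = 8 - 9 = -1$)
$F{\left(P,t \right)} = 0$
$m{\left(W \right)} = 0$ ($m{\left(W \right)} = \left(- \frac{1}{6}\right) 0 = 0$)
$\left(m{\left(21 \right)} + s \left(16 - 10\right)\right)^{2} = \left(0 - \left(16 - 10\right)\right)^{2} = \left(0 - 6\right)^{2} = \left(-6\right)^{2} = 36$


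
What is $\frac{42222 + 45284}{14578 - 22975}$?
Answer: $- \frac{87506}{8397} \approx -10.421$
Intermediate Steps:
$\frac{42222 + 45284}{14578 - 22975} = \frac{87506}{-8397} = 87506 \left(- \frac{1}{8397}\right) = - \frac{87506}{8397}$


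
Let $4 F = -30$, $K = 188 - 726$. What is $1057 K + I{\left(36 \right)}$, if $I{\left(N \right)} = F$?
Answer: $- \frac{1137347}{2} \approx -5.6867 \cdot 10^{5}$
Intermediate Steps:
$K = -538$ ($K = 188 - 726 = -538$)
$F = - \frac{15}{2}$ ($F = \frac{1}{4} \left(-30\right) = - \frac{15}{2} \approx -7.5$)
$I{\left(N \right)} = - \frac{15}{2}$
$1057 K + I{\left(36 \right)} = 1057 \left(-538\right) - \frac{15}{2} = -568666 - \frac{15}{2} = - \frac{1137347}{2}$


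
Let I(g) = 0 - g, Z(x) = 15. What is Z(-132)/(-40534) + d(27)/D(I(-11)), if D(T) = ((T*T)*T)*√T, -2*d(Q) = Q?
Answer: -15/40534 - 27*√11/29282 ≈ -0.0034282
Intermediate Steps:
d(Q) = -Q/2
I(g) = -g
D(T) = T^(7/2) (D(T) = (T²*T)*√T = T³*√T = T^(7/2))
Z(-132)/(-40534) + d(27)/D(I(-11)) = 15/(-40534) + (-½*27)/((-1*(-11))^(7/2)) = 15*(-1/40534) - 27*√11/14641/2 = -15/40534 - 27*√11/14641/2 = -15/40534 - 27*√11/29282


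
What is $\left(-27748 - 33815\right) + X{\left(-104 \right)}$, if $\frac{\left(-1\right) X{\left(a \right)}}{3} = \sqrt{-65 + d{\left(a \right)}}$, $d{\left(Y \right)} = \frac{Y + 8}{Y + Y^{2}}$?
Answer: $-61563 - \frac{3 i \sqrt{116555933}}{1339} \approx -61563.0 - 24.188 i$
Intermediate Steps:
$d{\left(Y \right)} = \frac{8 + Y}{Y + Y^{2}}$
$X{\left(a \right)} = - 3 \sqrt{-65 + \frac{8 + a}{a \left(1 + a\right)}}$
$\left(-27748 - 33815\right) + X{\left(-104 \right)} = \left(-27748 - 33815\right) - 3 \sqrt{\frac{8 - 104 - - 6760 \left(1 - 104\right)}{\left(-104\right) \left(1 - 104\right)}} = -61563 - 3 \sqrt{- \frac{8 - 104 - \left(-6760\right) \left(-103\right)}{104 \left(-103\right)}} = -61563 - 3 \sqrt{\left(- \frac{1}{104}\right) \left(- \frac{1}{103}\right) \left(8 - 104 - 696280\right)} = -61563 - 3 \sqrt{\left(- \frac{1}{104}\right) \left(- \frac{1}{103}\right) \left(-696376\right)} = -61563 - 3 \sqrt{- \frac{87047}{1339}} = -61563 - 3 \frac{i \sqrt{116555933}}{1339} = -61563 - \frac{3 i \sqrt{116555933}}{1339}$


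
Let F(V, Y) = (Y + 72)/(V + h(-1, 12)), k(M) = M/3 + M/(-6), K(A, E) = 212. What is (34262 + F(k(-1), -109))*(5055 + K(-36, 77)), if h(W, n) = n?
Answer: 12811345460/71 ≈ 1.8044e+8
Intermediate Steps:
k(M) = M/6 (k(M) = M*(⅓) + M*(-⅙) = M/3 - M/6 = M/6)
F(V, Y) = (72 + Y)/(12 + V) (F(V, Y) = (Y + 72)/(V + 12) = (72 + Y)/(12 + V))
(34262 + F(k(-1), -109))*(5055 + K(-36, 77)) = (34262 + (72 - 109)/(12 + (⅙)*(-1)))*(5055 + 212) = (34262 - 37/(12 - ⅙))*5267 = (34262 - 37/(71/6))*5267 = (34262 + (6/71)*(-37))*5267 = (34262 - 222/71)*5267 = (2432380/71)*5267 = 12811345460/71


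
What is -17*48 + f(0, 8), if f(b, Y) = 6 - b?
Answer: -810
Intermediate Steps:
-17*48 + f(0, 8) = -17*48 + (6 - 1*0) = -816 + (6 + 0) = -816 + 6 = -810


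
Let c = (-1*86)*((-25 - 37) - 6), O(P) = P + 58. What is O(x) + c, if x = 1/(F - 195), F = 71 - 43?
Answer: 986301/167 ≈ 5906.0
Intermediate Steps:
F = 28
x = -1/167 (x = 1/(28 - 195) = 1/(-167) = -1/167 ≈ -0.0059880)
O(P) = 58 + P
c = 5848 (c = -86*(-62 - 6) = -86*(-68) = 5848)
O(x) + c = (58 - 1/167) + 5848 = 9685/167 + 5848 = 986301/167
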